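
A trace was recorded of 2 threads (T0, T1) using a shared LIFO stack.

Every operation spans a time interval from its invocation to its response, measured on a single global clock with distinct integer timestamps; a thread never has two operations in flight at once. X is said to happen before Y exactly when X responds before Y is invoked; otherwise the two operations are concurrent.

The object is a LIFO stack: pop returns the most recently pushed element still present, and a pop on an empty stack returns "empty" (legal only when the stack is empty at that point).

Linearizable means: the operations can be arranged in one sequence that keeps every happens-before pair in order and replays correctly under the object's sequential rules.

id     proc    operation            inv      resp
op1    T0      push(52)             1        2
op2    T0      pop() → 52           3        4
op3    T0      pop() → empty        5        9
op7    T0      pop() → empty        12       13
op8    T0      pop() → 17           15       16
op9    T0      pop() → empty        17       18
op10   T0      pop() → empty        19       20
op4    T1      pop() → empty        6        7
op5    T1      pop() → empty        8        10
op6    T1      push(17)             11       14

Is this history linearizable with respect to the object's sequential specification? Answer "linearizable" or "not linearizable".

linearizable

witness order: op1, op2, op3, op4, op5, op7, op6, op8, op9, op10
1. op1 push(52), leaving stack <52>
2. op2 pop() → 52, leaving stack <>
3. op3 pop() → empty, leaving stack <>
4. op4 pop() → empty, leaving stack <>
5. op5 pop() → empty, leaving stack <>
6. op7 pop() → empty, leaving stack <>
7. op6 push(17), leaving stack <17>
8. op8 pop() → 17, leaving stack <>
9. op9 pop() → empty, leaving stack <>
10. op10 pop() → empty, leaving stack <>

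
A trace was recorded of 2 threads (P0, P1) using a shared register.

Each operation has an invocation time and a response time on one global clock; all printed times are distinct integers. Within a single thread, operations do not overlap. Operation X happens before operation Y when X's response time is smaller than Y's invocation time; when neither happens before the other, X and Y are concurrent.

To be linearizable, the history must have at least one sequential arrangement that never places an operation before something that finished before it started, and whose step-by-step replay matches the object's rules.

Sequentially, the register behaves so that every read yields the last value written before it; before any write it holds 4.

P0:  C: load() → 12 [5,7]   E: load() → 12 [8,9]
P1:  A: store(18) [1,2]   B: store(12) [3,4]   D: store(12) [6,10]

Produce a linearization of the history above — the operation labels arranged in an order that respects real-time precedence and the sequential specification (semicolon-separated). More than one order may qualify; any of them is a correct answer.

after step 1 (A store(18)): value 18
after step 2 (B store(12)): value 12
after step 3 (C load() → 12): value 12
after step 4 (D store(12)): value 12
after step 5 (E load() → 12): value 12

A; B; C; D; E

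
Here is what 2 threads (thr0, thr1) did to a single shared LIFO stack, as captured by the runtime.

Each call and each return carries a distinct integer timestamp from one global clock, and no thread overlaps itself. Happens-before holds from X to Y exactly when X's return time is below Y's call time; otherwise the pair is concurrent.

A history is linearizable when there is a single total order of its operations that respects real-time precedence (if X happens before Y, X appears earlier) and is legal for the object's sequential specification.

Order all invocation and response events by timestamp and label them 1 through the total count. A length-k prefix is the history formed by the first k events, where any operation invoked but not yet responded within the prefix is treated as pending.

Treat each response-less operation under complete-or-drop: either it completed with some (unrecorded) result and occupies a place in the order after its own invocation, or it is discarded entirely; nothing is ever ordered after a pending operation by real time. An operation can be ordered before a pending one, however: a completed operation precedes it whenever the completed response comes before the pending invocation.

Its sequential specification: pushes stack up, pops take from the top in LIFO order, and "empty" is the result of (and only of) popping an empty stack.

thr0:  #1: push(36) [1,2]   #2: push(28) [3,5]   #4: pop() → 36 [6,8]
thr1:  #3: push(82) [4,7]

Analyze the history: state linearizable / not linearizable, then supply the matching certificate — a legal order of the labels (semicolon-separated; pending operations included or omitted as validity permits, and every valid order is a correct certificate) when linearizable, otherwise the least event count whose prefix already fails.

not linearizable — minimal violating prefix: 8 events

already the first 8 events (up to #4's response at time 8) admit no linearization; the first 7 still do
no legal order exists: 3 real-time-consistent candidates over 4 completed LIFO stack operations, all rejected
one such order, #1, #2, #3, #4, breaks at step 4 where #4 pop() → 36 is illegal
one such order, #1, #2, #4, #3, breaks at step 3 where #4 pop() → 36 is illegal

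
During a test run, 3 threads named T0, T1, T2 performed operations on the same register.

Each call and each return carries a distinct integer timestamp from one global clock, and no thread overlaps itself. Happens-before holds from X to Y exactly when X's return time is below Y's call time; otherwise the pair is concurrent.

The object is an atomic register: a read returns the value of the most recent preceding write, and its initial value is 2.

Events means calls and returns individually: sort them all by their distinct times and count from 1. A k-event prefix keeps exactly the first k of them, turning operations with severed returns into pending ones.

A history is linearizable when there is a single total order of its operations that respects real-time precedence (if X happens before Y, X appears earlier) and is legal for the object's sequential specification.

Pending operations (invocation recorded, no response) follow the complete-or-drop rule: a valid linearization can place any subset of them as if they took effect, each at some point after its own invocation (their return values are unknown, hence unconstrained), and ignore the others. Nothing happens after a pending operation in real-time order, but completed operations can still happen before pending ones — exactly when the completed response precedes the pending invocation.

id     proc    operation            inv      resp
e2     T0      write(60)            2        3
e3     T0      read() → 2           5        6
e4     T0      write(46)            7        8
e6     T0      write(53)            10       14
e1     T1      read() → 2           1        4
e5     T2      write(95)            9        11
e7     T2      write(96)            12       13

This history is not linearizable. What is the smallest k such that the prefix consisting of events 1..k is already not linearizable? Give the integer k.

6

one valid order for events 1..5 is e1, e2:
after step 1 (e1 read() → 2): value 2
after step 2 (e2 write(60)): value 60
with event 6 included (e3 responding at time 6), all real-time-consistent orders fail
take e1, e2, e3: step 3 already fails, because e3 read() → 2 cannot occur there
take e2, e1, e3: step 2 already fails, because e1 read() → 2 cannot occur there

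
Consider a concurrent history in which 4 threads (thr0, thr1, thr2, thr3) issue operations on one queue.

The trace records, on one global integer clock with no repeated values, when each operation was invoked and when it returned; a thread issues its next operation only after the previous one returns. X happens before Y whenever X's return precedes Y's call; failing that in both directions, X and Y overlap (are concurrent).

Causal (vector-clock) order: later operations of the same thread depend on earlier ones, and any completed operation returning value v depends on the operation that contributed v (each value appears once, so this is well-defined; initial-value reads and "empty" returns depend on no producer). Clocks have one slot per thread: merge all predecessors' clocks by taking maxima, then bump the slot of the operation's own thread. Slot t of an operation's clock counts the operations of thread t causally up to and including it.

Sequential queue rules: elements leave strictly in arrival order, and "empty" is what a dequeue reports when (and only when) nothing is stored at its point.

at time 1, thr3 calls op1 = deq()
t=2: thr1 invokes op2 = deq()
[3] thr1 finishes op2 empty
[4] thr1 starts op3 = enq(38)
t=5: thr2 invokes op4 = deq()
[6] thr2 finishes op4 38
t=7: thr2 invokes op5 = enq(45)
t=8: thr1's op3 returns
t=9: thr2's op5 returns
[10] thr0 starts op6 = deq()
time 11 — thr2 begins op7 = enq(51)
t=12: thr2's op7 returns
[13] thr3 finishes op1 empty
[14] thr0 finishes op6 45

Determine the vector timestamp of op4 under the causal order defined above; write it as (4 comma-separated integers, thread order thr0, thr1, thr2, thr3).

no predecessors for op1 (invoked 1): thr3 increments from zero → (0, 0, 0, 1)
no predecessors for op2 (invoked 2): thr1 increments from zero → (0, 1, 0, 0)
merge at op3 (invoked 4): VC(op2)=(0, 1, 0, 0), own-thread bump on thr1 → (0, 2, 0, 0)
merge at op4 (invoked 5): VC(op3)=(0, 2, 0, 0), own-thread bump on thr2 → (0, 2, 1, 0)
merge at op5 (invoked 7): VC(op4)=(0, 2, 1, 0), own-thread bump on thr2 → (0, 2, 2, 0)
merge at op7 (invoked 11): VC(op5)=(0, 2, 2, 0), own-thread bump on thr2 → (0, 2, 3, 0)
merge at op6 (invoked 10): VC(op5)=(0, 2, 2, 0), own-thread bump on thr0 → (1, 2, 2, 0)
target: VC(op4) = (0, 2, 1, 0)

(0, 2, 1, 0)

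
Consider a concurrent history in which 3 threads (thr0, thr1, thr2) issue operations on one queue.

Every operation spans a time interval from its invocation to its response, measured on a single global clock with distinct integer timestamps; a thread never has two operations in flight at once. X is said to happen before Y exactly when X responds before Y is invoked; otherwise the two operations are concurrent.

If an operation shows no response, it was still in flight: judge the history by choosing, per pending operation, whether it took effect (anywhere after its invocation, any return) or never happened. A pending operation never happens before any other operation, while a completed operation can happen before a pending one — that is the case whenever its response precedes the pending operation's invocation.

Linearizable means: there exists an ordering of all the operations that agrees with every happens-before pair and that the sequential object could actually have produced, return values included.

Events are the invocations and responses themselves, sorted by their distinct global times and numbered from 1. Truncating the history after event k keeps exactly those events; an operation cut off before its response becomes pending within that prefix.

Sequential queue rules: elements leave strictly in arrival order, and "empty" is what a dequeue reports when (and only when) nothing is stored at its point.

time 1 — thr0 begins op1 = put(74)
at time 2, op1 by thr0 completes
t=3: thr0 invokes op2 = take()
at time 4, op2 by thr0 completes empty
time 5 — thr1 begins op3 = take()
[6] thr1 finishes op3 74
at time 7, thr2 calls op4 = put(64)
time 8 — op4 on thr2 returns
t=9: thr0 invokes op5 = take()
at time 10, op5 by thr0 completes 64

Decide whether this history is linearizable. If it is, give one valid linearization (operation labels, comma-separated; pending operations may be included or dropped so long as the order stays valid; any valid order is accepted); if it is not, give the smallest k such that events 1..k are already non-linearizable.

events 1..3 are fine; event 4 — the response of op2 at time 4 — makes the prefix non-linearizable
one real-time candidate order over the 2 completed operations — the queue replay rejects it
for example op1, op2 fails at step 2: op2 take() → empty is not legal there

not linearizable — minimal violating prefix: 4 events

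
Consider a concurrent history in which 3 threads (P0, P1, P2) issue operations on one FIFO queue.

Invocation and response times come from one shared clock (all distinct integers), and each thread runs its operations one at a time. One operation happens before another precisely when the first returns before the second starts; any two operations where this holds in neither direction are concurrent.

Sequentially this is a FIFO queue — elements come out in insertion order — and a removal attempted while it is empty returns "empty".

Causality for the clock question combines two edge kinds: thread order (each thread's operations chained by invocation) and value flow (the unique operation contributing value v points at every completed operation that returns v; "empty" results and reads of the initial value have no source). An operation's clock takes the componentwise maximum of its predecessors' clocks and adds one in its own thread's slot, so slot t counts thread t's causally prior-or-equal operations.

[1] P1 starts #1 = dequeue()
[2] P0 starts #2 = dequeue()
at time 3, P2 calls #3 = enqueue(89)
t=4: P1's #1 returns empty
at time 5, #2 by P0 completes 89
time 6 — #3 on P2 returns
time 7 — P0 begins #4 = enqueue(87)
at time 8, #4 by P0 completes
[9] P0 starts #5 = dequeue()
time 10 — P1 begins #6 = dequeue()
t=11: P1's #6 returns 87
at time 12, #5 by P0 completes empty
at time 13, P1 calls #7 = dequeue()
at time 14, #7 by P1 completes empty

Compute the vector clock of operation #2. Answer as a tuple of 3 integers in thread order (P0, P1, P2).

root op #3, invoked 3: fresh clock plus P2's own tick → (0, 0, 1)
root op #1, invoked 1: fresh clock plus P1's own tick → (0, 1, 0)
merge at #2 (invoked 2): VC(#3)=(0, 0, 1), own-thread bump on P0 → (1, 0, 1)
merge at #4 (invoked 7): VC(#2)=(1, 0, 1), own-thread bump on P0 → (2, 0, 1)
merge at #5 (invoked 9): VC(#4)=(2, 0, 1), own-thread bump on P0 → (3, 0, 1)
merge at #6 (invoked 10): VC(#1)=(0, 1, 0), VC(#4)=(2, 0, 1), own-thread bump on P1 → (2, 2, 1)
merge at #7 (invoked 13): VC(#6)=(2, 2, 1), own-thread bump on P1 → (2, 3, 1)
target: VC(#2) = (1, 0, 1)

(1, 0, 1)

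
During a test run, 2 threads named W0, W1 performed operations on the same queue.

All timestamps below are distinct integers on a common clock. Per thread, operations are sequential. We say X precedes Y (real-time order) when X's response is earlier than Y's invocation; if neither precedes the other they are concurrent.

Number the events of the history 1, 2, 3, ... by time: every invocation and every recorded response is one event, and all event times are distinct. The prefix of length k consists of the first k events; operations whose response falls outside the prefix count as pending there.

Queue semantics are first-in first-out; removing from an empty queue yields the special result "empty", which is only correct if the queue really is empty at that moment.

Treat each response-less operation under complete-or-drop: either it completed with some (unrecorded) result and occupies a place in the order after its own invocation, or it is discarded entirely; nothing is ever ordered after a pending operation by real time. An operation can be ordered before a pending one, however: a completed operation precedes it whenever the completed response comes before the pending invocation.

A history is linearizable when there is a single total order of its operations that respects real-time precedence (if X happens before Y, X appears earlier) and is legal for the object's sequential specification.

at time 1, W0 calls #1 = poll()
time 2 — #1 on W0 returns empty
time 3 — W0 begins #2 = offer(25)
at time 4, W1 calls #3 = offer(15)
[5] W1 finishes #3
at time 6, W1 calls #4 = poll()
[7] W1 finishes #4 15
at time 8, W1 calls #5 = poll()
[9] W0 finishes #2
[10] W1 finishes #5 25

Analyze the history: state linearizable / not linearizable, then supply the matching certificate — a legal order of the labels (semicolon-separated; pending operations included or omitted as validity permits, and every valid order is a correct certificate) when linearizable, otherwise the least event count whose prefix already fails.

after step 1 (#1 poll() → empty): queue <>
after step 2 (#3 offer(15)): queue <15>
after step 3 (#2 offer(25)): queue <15,25>
after step 4 (#4 poll() → 15): queue <25>
after step 5 (#5 poll() → 25): queue <>

linearizable — witness: #1; #3; #2; #4; #5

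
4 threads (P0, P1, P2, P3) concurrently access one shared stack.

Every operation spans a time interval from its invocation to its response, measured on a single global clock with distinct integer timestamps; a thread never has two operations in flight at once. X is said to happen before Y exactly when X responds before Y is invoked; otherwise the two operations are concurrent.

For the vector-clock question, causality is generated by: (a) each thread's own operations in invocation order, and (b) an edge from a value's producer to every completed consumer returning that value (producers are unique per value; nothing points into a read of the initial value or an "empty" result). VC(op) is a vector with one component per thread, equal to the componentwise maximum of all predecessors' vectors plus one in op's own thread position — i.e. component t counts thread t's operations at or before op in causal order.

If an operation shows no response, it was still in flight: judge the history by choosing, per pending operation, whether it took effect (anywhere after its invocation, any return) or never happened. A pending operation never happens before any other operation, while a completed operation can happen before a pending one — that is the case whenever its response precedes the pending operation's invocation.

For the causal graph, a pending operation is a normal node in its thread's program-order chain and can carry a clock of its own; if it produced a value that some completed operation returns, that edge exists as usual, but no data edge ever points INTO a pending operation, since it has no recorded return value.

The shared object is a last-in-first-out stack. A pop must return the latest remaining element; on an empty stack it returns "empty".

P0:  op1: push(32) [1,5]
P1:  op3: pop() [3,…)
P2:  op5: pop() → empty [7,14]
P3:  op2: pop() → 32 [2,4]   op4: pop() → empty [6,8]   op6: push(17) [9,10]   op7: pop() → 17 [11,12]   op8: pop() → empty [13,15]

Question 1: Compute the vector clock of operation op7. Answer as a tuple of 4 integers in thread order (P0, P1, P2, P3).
Answer: (1, 0, 0, 4)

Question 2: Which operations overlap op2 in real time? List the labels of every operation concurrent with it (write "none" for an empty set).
Answer: op1, op3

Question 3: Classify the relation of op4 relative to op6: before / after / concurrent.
Answer: before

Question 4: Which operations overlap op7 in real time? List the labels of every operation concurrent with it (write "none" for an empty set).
Answer: op3, op5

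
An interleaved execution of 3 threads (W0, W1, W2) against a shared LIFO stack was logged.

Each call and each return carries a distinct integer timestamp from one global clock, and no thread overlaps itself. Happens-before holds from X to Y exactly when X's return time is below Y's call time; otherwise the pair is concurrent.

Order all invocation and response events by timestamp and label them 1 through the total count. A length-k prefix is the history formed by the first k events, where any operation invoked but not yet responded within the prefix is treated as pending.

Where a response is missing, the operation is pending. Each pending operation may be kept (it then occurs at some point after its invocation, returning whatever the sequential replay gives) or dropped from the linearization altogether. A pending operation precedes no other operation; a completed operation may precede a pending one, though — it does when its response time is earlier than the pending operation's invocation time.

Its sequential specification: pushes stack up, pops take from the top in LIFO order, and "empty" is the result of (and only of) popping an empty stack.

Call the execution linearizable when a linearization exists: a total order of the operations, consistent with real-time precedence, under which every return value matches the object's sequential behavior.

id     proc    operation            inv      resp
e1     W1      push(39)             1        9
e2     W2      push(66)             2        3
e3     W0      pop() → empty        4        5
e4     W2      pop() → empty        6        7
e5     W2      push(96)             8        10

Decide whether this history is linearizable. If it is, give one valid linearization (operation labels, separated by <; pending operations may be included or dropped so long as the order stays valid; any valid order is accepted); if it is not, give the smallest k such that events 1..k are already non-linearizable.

not linearizable — minimal violating prefix: 5 events

prefix check: 1..4 passes, 1..5 fails once e3's time-5 response joins
the sole real-time-consistent order of 2 completed operations fails the LIFO stack replay
no completion choice of the 1 pending operation (e1) rescues it — every subset was tried
for example e2, e3 (pending dropped) fails at step 2: e3 pop() → empty is not legal there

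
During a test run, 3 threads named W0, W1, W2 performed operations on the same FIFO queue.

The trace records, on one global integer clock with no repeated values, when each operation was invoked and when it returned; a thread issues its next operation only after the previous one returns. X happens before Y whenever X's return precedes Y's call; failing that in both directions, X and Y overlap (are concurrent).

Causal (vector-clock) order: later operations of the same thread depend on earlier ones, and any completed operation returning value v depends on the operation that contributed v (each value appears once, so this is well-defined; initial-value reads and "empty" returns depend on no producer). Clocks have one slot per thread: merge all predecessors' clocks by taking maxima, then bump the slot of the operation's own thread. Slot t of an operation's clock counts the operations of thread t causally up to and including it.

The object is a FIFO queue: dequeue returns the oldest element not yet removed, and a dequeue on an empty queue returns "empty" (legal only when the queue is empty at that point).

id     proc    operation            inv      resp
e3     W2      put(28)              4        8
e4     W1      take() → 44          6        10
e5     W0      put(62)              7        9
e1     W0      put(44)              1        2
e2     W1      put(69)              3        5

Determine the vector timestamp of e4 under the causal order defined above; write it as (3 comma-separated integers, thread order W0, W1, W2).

root op e3, invoked 4: fresh clock plus W2's own tick → (0, 0, 1)
root op e2, invoked 3: fresh clock plus W1's own tick → (0, 1, 0)
root op e1, invoked 1: fresh clock plus W0's own tick → (1, 0, 0)
VC(e5, invoked at 7): max of VC(e1)=(1, 0, 0), then +1 on thread W0 → (2, 0, 0)
VC(e4, invoked at 6): max of VC(e1)=(1, 0, 0), VC(e2)=(0, 1, 0), then +1 on thread W1 → (1, 2, 0)
target: VC(e4) = (1, 2, 0)

(1, 2, 0)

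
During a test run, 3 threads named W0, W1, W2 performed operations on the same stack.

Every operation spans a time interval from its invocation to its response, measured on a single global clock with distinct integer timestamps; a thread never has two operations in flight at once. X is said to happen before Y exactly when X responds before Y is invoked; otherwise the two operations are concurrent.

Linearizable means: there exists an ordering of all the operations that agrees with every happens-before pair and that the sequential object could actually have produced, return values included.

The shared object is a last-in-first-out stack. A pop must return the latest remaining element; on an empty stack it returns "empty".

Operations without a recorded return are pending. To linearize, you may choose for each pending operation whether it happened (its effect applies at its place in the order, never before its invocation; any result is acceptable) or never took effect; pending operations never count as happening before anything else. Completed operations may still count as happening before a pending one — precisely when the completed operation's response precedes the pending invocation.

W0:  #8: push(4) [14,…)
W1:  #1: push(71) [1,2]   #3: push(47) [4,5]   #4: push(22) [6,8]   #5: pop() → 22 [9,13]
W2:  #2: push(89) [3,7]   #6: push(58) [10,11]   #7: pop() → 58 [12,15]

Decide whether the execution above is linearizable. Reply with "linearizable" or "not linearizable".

linearizable

witness order: #1, #2, #3, #4, #5, #6, #7
after step 1 (#1 push(71)): stack <71>
after step 2 (#2 push(89)): stack <71,89>
after step 3 (#3 push(47)): stack <71,89,47>
after step 4 (#4 push(22)): stack <71,89,47,22>
after step 5 (#5 pop() → 22): stack <71,89,47>
after step 6 (#6 push(58)): stack <71,89,47,58>
after step 7 (#7 pop() → 58): stack <71,89,47>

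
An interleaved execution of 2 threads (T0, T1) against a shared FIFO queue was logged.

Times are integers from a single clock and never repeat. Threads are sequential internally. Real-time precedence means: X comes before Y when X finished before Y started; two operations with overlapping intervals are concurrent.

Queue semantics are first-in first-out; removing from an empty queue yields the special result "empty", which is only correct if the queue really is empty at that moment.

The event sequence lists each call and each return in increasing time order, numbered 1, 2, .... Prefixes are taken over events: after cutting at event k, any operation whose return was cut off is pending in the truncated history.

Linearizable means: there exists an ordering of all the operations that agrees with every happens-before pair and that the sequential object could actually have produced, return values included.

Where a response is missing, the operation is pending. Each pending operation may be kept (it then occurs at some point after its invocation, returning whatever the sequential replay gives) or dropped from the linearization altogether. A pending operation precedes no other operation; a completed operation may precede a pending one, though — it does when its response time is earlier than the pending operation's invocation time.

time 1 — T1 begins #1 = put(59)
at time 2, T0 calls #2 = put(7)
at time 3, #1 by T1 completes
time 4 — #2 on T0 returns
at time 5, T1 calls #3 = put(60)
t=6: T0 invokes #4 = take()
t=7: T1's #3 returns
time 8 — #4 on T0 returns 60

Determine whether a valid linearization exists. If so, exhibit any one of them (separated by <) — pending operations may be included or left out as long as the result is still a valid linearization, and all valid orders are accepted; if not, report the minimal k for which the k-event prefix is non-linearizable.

prefix check: 1..7 passes, 1..8 fails once #4's time-8 response joins
all 4 real-time-respecting orders fail — 4 completed FIFO queue operations, no legal replay
e.g. #1, #2, #3, #4: illegal at step 4, since #4 take() → 60 cannot apply there
e.g. #1, #2, #4, #3: illegal at step 3, since #4 take() → 60 cannot apply there

not linearizable — minimal violating prefix: 8 events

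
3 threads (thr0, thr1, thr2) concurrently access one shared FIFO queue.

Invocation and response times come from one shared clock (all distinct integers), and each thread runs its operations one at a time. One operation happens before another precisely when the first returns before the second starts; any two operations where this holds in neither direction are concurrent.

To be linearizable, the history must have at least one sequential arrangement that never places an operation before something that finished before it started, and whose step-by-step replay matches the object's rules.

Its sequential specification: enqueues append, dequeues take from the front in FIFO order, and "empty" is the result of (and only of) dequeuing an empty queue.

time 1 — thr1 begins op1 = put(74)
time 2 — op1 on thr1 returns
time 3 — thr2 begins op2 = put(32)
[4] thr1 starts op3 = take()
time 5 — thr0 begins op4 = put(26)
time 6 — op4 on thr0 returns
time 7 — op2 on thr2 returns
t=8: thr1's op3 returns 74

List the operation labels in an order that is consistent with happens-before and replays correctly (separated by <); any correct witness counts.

1. op1 put(74), leaving queue <74>
2. op2 put(32), leaving queue <74,32>
3. op3 take() → 74, leaving queue <32>
4. op4 put(26), leaving queue <32,26>

op1 < op2 < op3 < op4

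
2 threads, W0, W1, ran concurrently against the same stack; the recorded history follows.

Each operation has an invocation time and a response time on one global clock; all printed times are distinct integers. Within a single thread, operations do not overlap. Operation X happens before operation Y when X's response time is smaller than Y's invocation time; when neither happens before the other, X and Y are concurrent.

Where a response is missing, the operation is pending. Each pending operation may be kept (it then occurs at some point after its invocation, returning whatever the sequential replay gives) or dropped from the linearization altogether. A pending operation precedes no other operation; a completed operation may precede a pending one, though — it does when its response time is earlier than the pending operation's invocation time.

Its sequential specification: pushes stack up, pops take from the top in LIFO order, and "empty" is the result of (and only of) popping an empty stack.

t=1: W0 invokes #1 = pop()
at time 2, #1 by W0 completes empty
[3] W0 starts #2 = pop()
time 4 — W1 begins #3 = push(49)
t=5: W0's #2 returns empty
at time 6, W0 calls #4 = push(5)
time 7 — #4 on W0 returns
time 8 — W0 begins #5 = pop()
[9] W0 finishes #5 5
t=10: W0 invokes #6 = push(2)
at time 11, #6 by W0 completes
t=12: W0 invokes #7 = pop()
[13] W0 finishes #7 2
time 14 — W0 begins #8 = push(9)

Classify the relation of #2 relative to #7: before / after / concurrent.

#2 spans [3,5], #7 spans [12,13]
resp(#2)=5 < inv(#7)=12

before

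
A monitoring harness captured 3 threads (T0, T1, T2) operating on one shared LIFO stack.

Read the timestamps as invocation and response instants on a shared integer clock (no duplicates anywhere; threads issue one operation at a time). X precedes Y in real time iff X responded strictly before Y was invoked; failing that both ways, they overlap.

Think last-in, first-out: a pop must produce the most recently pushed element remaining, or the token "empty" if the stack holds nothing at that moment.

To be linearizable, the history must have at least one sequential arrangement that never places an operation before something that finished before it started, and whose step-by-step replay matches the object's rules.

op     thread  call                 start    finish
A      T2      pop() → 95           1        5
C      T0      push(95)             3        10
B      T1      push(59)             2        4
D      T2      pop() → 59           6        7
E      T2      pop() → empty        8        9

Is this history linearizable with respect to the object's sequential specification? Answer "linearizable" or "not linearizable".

one valid linearization: B, C, A, D, E
step 1: B push(59) — stack <59>
step 2: C push(95) — stack <59,95>
step 3: A pop() → 95 — stack <59>
step 4: D pop() → 59 — stack <>
step 5: E pop() → empty — stack <>

linearizable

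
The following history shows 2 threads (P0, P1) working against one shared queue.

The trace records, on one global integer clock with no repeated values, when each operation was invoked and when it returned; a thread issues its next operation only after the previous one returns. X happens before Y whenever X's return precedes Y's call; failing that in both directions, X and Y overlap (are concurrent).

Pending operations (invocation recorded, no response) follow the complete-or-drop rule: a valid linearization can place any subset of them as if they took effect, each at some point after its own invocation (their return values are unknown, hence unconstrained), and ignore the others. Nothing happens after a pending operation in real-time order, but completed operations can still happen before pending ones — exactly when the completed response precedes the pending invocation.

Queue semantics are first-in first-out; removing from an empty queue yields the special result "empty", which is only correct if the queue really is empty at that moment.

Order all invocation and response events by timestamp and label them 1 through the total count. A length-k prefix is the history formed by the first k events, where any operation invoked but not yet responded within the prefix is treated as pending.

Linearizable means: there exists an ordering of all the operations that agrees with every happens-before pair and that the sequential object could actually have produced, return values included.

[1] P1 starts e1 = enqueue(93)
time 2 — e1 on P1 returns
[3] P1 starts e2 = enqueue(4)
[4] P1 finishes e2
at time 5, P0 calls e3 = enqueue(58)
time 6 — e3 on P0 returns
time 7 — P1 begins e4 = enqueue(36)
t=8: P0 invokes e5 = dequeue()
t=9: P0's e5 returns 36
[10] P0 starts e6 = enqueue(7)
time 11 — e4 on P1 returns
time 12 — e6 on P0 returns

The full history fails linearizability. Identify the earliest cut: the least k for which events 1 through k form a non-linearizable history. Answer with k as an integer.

events 1..8 are linearizable, e.g. via e1, e2, e3:
step 1: e1 enqueue(93) — queue <93>
step 2: e2 enqueue(4) — queue <93,4>
step 3: e3 enqueue(58) — queue <93,4,58>
with event 9 included (e5 responding at time 9), all real-time-consistent orders fail
every completion of the 1 pending operation (e4) was checked; none linearizes
sample order e1, e2, e3, e5 (pending dropped) stalls at step 4 — e5 dequeue() → 36 has no legal effect

9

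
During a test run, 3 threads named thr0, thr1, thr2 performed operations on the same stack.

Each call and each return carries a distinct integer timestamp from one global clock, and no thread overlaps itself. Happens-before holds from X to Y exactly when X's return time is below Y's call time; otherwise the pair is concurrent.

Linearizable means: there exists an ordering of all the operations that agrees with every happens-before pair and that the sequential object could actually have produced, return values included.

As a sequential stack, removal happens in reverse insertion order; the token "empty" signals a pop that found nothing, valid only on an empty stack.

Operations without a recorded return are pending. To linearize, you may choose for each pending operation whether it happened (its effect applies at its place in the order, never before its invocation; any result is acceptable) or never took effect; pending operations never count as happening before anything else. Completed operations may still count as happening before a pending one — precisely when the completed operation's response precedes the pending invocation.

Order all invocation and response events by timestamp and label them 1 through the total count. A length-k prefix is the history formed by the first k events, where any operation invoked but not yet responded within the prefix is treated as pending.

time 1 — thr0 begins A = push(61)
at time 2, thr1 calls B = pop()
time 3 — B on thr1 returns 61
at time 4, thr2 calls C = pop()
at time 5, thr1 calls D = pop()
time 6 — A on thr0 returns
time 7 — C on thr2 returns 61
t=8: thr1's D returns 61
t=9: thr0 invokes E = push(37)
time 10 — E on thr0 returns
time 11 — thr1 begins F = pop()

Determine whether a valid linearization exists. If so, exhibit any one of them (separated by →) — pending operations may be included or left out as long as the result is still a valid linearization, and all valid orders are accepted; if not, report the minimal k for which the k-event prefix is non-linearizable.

the violation lands at event 7, C's response at time 7: events 1..6 linearize, events 1..7 do not
no legal order exists: 3 real-time-consistent candidates over 3 completed stack operations, all rejected
completion choices over the 1 pending operation (D) were checked; none helps
one such order, A, B, C (pending dropped), breaks at step 3 where C pop() → 61 is illegal
one such order, B, A, C (pending dropped), breaks at step 1 where B pop() → 61 is illegal

not linearizable — minimal violating prefix: 7 events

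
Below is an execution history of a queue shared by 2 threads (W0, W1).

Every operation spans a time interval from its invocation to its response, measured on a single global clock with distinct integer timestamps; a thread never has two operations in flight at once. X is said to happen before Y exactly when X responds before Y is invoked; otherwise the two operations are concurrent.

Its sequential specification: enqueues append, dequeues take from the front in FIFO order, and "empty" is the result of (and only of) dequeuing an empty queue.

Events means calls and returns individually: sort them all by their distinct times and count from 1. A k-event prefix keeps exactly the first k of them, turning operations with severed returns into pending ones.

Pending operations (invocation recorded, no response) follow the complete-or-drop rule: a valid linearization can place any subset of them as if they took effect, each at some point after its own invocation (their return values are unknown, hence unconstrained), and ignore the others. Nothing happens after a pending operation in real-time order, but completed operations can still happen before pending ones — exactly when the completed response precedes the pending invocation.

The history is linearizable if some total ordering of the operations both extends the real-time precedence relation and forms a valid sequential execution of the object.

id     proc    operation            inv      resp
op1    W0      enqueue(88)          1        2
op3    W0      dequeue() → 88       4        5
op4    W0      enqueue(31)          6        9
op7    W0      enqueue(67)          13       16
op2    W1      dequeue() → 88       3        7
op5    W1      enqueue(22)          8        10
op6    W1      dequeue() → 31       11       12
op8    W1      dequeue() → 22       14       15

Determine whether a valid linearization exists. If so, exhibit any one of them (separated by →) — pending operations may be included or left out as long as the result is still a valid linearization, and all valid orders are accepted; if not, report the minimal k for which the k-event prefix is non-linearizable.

not linearizable — minimal violating prefix: 7 events

prefix check: 1..6 passes, 1..7 fails once op2's time-7 response joins
2 orders of the 3 completed queue ops respect real time; none is legal
include/drop combinations of the 1 pending operation (op4) were all tried; none helps
sample order op1, op2, op3 (pending dropped) stalls at step 3 — op3 dequeue() → 88 has no legal effect
sample order op1, op3, op2 (pending dropped) stalls at step 3 — op2 dequeue() → 88 has no legal effect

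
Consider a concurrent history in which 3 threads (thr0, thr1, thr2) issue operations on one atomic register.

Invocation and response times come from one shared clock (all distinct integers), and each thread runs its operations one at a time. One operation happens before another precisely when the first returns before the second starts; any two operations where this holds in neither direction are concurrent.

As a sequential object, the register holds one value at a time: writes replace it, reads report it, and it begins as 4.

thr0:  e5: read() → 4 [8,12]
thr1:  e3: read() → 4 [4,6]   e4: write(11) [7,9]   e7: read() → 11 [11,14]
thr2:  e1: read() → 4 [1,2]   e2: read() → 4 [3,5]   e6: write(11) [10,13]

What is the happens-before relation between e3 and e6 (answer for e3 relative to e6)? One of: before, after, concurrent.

before

e3 spans [4,6], e6 spans [10,13]
resp(e3)=6 < inv(e6)=10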